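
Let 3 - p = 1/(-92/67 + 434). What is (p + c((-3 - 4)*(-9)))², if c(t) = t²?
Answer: 13255452259905625/840188196 ≈ 1.5777e+7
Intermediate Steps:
p = 86891/28986 (p = 3 - 1/(-92/67 + 434) = 3 - 1/28986/67 = 3 - 1*67/28986 = 3 - 67/28986 = 86891/28986 ≈ 2.9977)
(p + c((-3 - 4)*(-9)))² = (86891/28986 + ((-3 - 4)*(-9))²)² = (86891/28986 + (-7*(-9))²)² = (86891/28986 + 63²)² = (86891/28986 + 3969)² = (115132325/28986)² = 13255452259905625/840188196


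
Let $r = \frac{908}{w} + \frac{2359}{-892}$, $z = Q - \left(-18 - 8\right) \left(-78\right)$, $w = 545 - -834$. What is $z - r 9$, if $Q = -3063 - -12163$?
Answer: $\frac{8721029021}{1230068} \approx 7089.9$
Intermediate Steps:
$Q = 9100$ ($Q = -3063 + 12163 = 9100$)
$w = 1379$ ($w = 545 + 834 = 1379$)
$z = 7072$ ($z = 9100 - \left(-18 - 8\right) \left(-78\right) = 9100 - \left(-26\right) \left(-78\right) = 9100 - 2028 = 7072$)
$r = - \frac{2443125}{1230068}$ ($r = \frac{908}{1379} + \frac{2359}{-892} = 908 \cdot \frac{1}{1379} + 2359 \left(- \frac{1}{892}\right) = \frac{908}{1379} - \frac{2359}{892} = - \frac{2443125}{1230068} \approx -1.9862$)
$z - r 9 = 7072 - \left(- \frac{2443125}{1230068}\right) 9 = 7072 - - \frac{21988125}{1230068} = 7072 + \frac{21988125}{1230068} = \frac{8721029021}{1230068}$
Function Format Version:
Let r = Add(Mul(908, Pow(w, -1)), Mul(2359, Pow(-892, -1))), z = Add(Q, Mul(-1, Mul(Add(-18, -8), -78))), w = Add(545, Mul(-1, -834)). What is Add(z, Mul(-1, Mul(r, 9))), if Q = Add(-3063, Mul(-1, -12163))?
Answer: Rational(8721029021, 1230068) ≈ 7089.9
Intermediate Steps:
Q = 9100 (Q = Add(-3063, 12163) = 9100)
w = 1379 (w = Add(545, 834) = 1379)
z = 7072 (z = Add(9100, Mul(-1, Mul(Add(-18, -8), -78))) = Add(9100, Mul(-1, Mul(-26, -78))) = Add(9100, Mul(-1, 2028)) = Add(9100, -2028) = 7072)
r = Rational(-2443125, 1230068) (r = Add(Mul(908, Pow(1379, -1)), Mul(2359, Pow(-892, -1))) = Add(Mul(908, Rational(1, 1379)), Mul(2359, Rational(-1, 892))) = Add(Rational(908, 1379), Rational(-2359, 892)) = Rational(-2443125, 1230068) ≈ -1.9862)
Add(z, Mul(-1, Mul(r, 9))) = Add(7072, Mul(-1, Mul(Rational(-2443125, 1230068), 9))) = Add(7072, Mul(-1, Rational(-21988125, 1230068))) = Add(7072, Rational(21988125, 1230068)) = Rational(8721029021, 1230068)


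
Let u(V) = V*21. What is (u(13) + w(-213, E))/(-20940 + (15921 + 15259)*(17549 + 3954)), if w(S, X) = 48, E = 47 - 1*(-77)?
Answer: 321/670442600 ≈ 4.7879e-7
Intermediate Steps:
E = 124 (E = 47 + 77 = 124)
u(V) = 21*V
(u(13) + w(-213, E))/(-20940 + (15921 + 15259)*(17549 + 3954)) = (21*13 + 48)/(-20940 + (15921 + 15259)*(17549 + 3954)) = (273 + 48)/(-20940 + 31180*21503) = 321/(-20940 + 670463540) = 321/670442600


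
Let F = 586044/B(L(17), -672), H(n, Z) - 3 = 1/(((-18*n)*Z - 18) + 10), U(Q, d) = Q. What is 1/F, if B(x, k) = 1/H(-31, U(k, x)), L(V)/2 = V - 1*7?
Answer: 93746/164817695961 ≈ 5.6879e-7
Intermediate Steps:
L(V) = -14 + 2*V (L(V) = 2*(V - 1*7) = 2*(V - 7) = 2*(-7 + V) = -14 + 2*V)
H(n, Z) = 3 + 1/(-8 - 18*Z*n) (H(n, Z) = 3 + 1/(((-18*n)*Z - 18) + 10) = 3 + 1/((-18*Z*n - 18) + 10) = 3 + 1/((-18 - 18*Z*n) + 10) = 3 + 1/(-8 - 18*Z*n))
B(x, k) = 2*(4 - 279*k)/(23 - 1674*k) (B(x, k) = 1/((23 + 54*k*(-31))/(2*(4 + 9*k*(-31)))) = 1/((23 - 1674*k)/(2*(4 - 279*k))) = 2*(4 - 279*k)/(23 - 1674*k))
F = 164817695961/93746 (F = 586044/((2*(4 - 279*(-672))/(23 - 1674*(-672)))) = 586044/((2*(4 + 187488)/(23 + 1124928))) = 586044/((2*187492/1124951)) = 586044/((2*(1/1124951)*187492)) = 586044/(374984/1124951) = 586044*(1124951/374984) = 164817695961/93746 ≈ 1.7581e+6)
1/F = 1/(164817695961/93746) = 93746/164817695961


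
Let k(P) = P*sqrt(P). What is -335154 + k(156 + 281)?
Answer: -335154 + 437*sqrt(437) ≈ -3.2602e+5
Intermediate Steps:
k(P) = P**(3/2)
-335154 + k(156 + 281) = -335154 + (156 + 281)**(3/2) = -335154 + 437**(3/2) = -335154 + 437*sqrt(437)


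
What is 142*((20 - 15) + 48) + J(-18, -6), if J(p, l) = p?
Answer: 7508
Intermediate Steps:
142*((20 - 15) + 48) + J(-18, -6) = 142*((20 - 15) + 48) - 18 = 142*(5 + 48) - 18 = 142*53 - 18 = 7526 - 18 = 7508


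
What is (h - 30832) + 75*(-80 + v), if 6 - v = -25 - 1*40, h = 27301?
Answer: -4206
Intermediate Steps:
v = 71 (v = 6 - (-25 - 1*40) = 6 - (-25 - 40) = 6 - 1*(-65) = 6 + 65 = 71)
(h - 30832) + 75*(-80 + v) = (27301 - 30832) + 75*(-80 + 71) = -3531 + 75*(-9) = -3531 - 675 = -4206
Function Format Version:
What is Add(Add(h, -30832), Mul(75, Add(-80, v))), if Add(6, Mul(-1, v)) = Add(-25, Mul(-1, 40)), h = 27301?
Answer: -4206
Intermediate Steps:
v = 71 (v = Add(6, Mul(-1, Add(-25, Mul(-1, 40)))) = Add(6, Mul(-1, Add(-25, -40))) = Add(6, Mul(-1, -65)) = Add(6, 65) = 71)
Add(Add(h, -30832), Mul(75, Add(-80, v))) = Add(Add(27301, -30832), Mul(75, Add(-80, 71))) = Add(-3531, Mul(75, -9)) = Add(-3531, -675) = -4206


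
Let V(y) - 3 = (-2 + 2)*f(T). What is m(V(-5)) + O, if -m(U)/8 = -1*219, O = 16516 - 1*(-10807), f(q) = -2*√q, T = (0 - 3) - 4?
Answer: 29075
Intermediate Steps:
T = -7 (T = -3 - 4 = -7)
V(y) = 3 (V(y) = 3 + (-2 + 2)*(-2*I*√7) = 3 + 0*(-2*I*√7) = 3 + 0 = 3)
O = 27323 (O = 16516 + 10807 = 27323)
m(U) = 1752 (m(U) = -(-8)*219 = -8*(-219) = 1752)
m(V(-5)) + O = 1752 + 27323 = 29075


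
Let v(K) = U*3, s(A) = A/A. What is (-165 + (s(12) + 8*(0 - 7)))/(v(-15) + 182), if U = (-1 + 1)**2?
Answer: -110/91 ≈ -1.2088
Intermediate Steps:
s(A) = 1
U = 0 (U = 0**2 = 0)
v(K) = 0 (v(K) = 0*3 = 0)
(-165 + (s(12) + 8*(0 - 7)))/(v(-15) + 182) = (-165 + (1 + 8*(0 - 7)))/(0 + 182) = (-165 + (1 + 8*(-7)))/182 = (-165 + (1 - 56))*(1/182) = (-165 - 55)*(1/182) = -220*1/182 = -110/91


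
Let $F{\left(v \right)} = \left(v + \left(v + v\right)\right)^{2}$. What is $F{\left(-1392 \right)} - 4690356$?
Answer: $12748620$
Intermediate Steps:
$F{\left(v \right)} = 9 v^{2}$ ($F{\left(v \right)} = \left(v + 2 v\right)^{2} = \left(3 v\right)^{2} = 9 v^{2}$)
$F{\left(-1392 \right)} - 4690356 = 9 \left(-1392\right)^{2} - 4690356 = 9 \cdot 1937664 - 4690356 = 17438976 - 4690356 = 12748620$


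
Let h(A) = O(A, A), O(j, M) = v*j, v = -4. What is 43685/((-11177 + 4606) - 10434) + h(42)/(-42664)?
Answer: -46523000/18137533 ≈ -2.5650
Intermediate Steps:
O(j, M) = -4*j
h(A) = -4*A
43685/((-11177 + 4606) - 10434) + h(42)/(-42664) = 43685/((-11177 + 4606) - 10434) - 4*42/(-42664) = 43685/(-6571 - 10434) - 168*(-1/42664) = 43685/(-17005) + 21/5333 = 43685*(-1/17005) + 21/5333 = -8737/3401 + 21/5333 = -46523000/18137533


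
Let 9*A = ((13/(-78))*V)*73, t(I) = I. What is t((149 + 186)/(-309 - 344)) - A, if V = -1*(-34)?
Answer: 801328/17631 ≈ 45.450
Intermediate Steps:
V = 34
A = -1241/27 (A = (((13/(-78))*34)*73)/9 = (((13*(-1/78))*34)*73)/9 = (-1/6*34*73)/9 = (-17/3*73)/9 = (1/9)*(-1241/3) = -1241/27 ≈ -45.963)
t((149 + 186)/(-309 - 344)) - A = (149 + 186)/(-309 - 344) - 1*(-1241/27) = 335/(-653) + 1241/27 = 335*(-1/653) + 1241/27 = -335/653 + 1241/27 = 801328/17631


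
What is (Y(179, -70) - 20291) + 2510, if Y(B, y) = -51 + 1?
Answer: -17831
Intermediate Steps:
Y(B, y) = -50
(Y(179, -70) - 20291) + 2510 = (-50 - 20291) + 2510 = -20341 + 2510 = -17831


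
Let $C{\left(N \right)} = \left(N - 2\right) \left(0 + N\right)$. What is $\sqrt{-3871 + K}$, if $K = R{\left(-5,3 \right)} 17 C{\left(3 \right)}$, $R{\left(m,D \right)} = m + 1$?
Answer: $5 i \sqrt{163} \approx 63.836 i$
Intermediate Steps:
$C{\left(N \right)} = N \left(-2 + N\right)$ ($C{\left(N \right)} = \left(-2 + N\right) N = N \left(-2 + N\right)$)
$R{\left(m,D \right)} = 1 + m$
$K = -204$ ($K = \left(1 - 5\right) 17 \cdot 3 \left(-2 + 3\right) = \left(-4\right) 17 \cdot 3 \cdot 1 = \left(-68\right) 3 = -204$)
$\sqrt{-3871 + K} = \sqrt{-3871 - 204} = \sqrt{-4075} = 5 i \sqrt{163}$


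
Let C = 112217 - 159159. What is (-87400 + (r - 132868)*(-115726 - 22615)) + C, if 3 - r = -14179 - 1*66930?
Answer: 7159842454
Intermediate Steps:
r = 81112 (r = 3 - (-14179 - 1*66930) = 3 - (-14179 - 66930) = 3 - 1*(-81109) = 3 + 81109 = 81112)
C = -46942
(-87400 + (r - 132868)*(-115726 - 22615)) + C = (-87400 + (81112 - 132868)*(-115726 - 22615)) - 46942 = (-87400 - 51756*(-138341)) - 46942 = (-87400 + 7159976796) - 46942 = 7159889396 - 46942 = 7159842454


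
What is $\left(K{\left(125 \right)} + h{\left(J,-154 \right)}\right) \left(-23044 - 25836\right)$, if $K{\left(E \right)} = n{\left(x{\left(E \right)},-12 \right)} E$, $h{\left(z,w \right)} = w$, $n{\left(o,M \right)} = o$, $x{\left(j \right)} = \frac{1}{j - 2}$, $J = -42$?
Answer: $\frac{919774960}{123} \approx 7.4778 \cdot 10^{6}$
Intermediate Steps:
$x{\left(j \right)} = \frac{1}{-2 + j}$
$K{\left(E \right)} = \frac{E}{-2 + E}$
$\left(K{\left(125 \right)} + h{\left(J,-154 \right)}\right) \left(-23044 - 25836\right) = \left(\frac{125}{-2 + 125} - 154\right) \left(-23044 - 25836\right) = \left(\frac{125}{123} - 154\right) \left(-48880\right) = \left(- \frac{18817}{123}\right) \left(-48880\right) = \frac{919774960}{123}$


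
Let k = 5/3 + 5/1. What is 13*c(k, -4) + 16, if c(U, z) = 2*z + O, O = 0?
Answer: -88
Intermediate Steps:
k = 20/3 (k = 5*(1/3) + 5*1 = 5/3 + 5 = 20/3 ≈ 6.6667)
c(U, z) = 2*z (c(U, z) = 2*z + 0 = 2*z)
13*c(k, -4) + 16 = 13*(2*(-4)) + 16 = 13*(-8) + 16 = -104 + 16 = -88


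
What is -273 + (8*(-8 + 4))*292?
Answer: -9617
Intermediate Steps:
-273 + (8*(-8 + 4))*292 = -273 + (8*(-4))*292 = -273 - 32*292 = -273 - 9344 = -9617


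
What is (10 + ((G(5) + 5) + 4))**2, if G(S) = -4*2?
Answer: 121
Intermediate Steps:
G(S) = -8
(10 + ((G(5) + 5) + 4))**2 = (10 + ((-8 + 5) + 4))**2 = (10 + (-3 + 4))**2 = (10 + 1)**2 = 11**2 = 121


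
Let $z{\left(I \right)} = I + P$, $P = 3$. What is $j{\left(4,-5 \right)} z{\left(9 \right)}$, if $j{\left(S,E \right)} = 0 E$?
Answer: $0$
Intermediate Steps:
$z{\left(I \right)} = 3 + I$ ($z{\left(I \right)} = I + 3 = 3 + I$)
$j{\left(S,E \right)} = 0$
$j{\left(4,-5 \right)} z{\left(9 \right)} = 0 \left(3 + 9\right) = 0 \cdot 12 = 0$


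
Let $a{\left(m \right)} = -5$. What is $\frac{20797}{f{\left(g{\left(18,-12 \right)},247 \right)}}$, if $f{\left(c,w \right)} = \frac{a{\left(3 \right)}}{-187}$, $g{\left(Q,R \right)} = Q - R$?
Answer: $\frac{3889039}{5} \approx 7.7781 \cdot 10^{5}$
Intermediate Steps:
$f{\left(c,w \right)} = \frac{5}{187}$ ($f{\left(c,w \right)} = - \frac{5}{-187} = \left(-5\right) \left(- \frac{1}{187}\right) = \frac{5}{187}$)
$\frac{20797}{f{\left(g{\left(18,-12 \right)},247 \right)}} = \frac{20797}{\frac{5}{187}} = 20797 \cdot \frac{187}{5} = \frac{3889039}{5}$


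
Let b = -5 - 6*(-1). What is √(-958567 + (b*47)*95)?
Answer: I*√954102 ≈ 976.78*I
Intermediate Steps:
b = 1 (b = -5 + 6 = 1)
√(-958567 + (b*47)*95) = √(-958567 + (1*47)*95) = √(-958567 + 47*95) = √(-958567 + 4465) = √(-954102) = I*√954102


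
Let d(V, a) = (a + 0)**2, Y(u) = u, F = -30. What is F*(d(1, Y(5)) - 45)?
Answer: 600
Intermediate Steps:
d(V, a) = a**2
F*(d(1, Y(5)) - 45) = -30*(5**2 - 45) = -30*(25 - 45) = -30*(-20) = 600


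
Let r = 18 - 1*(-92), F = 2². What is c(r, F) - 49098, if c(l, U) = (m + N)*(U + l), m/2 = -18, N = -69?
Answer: -61068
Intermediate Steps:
m = -36 (m = 2*(-18) = -36)
F = 4
r = 110 (r = 18 + 92 = 110)
c(l, U) = -105*U - 105*l (c(l, U) = (-36 - 69)*(U + l) = -105*(U + l) = -105*U - 105*l)
c(r, F) - 49098 = (-105*4 - 105*110) - 49098 = (-420 - 11550) - 49098 = -11970 - 49098 = -61068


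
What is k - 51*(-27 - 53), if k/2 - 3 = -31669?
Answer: -59252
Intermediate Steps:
k = -63332 (k = 6 + 2*(-31669) = 6 - 63338 = -63332)
k - 51*(-27 - 53) = -63332 - 51*(-27 - 53) = -63332 - 51*(-80) = -63332 - 1*(-4080) = -63332 + 4080 = -59252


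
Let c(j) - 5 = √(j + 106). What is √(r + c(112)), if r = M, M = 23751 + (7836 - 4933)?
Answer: √(26659 + √218) ≈ 163.32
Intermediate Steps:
M = 26654 (M = 23751 + 2903 = 26654)
r = 26654
c(j) = 5 + √(106 + j) (c(j) = 5 + √(j + 106) = 5 + √(106 + j))
√(r + c(112)) = √(26654 + (5 + √(106 + 112))) = √(26654 + (5 + √218)) = √(26659 + √218)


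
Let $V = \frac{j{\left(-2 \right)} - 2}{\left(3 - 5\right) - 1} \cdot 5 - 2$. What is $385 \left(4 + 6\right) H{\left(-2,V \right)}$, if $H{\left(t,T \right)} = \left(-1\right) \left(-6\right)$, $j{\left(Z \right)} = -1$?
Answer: $23100$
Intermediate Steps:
$V = 3$ ($V = \frac{-1 - 2}{\left(3 - 5\right) - 1} \cdot 5 - 2 = - \frac{3}{\left(3 - 5\right) - 1} \cdot 5 - 2 = - \frac{3}{-2 - 1} \cdot 5 - 2 = - \frac{3}{-3} \cdot 5 - 2 = \left(-3\right) \left(- \frac{1}{3}\right) 5 - 2 = 1 \cdot 5 - 2 = 5 - 2 = 3$)
$H{\left(t,T \right)} = 6$
$385 \left(4 + 6\right) H{\left(-2,V \right)} = 385 \left(4 + 6\right) 6 = 385 \cdot 10 \cdot 6 = 3850 \cdot 6 = 23100$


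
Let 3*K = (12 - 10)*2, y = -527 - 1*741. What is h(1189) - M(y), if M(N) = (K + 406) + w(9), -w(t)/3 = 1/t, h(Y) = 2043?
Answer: 1636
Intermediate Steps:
y = -1268 (y = -527 - 741 = -1268)
w(t) = -3/t
K = 4/3 (K = ((12 - 10)*2)/3 = (2*2)/3 = (⅓)*4 = 4/3 ≈ 1.3333)
M(N) = 407 (M(N) = (4/3 + 406) - 3/9 = 1222/3 - 3*⅑ = 1222/3 - ⅓ = 407)
h(1189) - M(y) = 2043 - 1*407 = 2043 - 407 = 1636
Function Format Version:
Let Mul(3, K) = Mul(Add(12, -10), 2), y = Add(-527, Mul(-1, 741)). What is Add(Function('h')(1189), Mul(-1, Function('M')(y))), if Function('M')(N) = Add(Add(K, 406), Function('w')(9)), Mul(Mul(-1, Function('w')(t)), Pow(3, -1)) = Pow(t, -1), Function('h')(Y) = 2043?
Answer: 1636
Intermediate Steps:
y = -1268 (y = Add(-527, -741) = -1268)
Function('w')(t) = Mul(-3, Pow(t, -1))
K = Rational(4, 3) (K = Mul(Rational(1, 3), Mul(Add(12, -10), 2)) = Mul(Rational(1, 3), Mul(2, 2)) = Mul(Rational(1, 3), 4) = Rational(4, 3) ≈ 1.3333)
Function('M')(N) = 407 (Function('M')(N) = Add(Add(Rational(4, 3), 406), Mul(-3, Pow(9, -1))) = Add(Rational(1222, 3), Mul(-3, Rational(1, 9))) = Add(Rational(1222, 3), Rational(-1, 3)) = 407)
Add(Function('h')(1189), Mul(-1, Function('M')(y))) = Add(2043, Mul(-1, 407)) = Add(2043, -407) = 1636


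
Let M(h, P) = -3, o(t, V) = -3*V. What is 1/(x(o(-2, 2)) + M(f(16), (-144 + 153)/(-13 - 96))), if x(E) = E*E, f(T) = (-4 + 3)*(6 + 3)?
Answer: 1/33 ≈ 0.030303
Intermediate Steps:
f(T) = -9 (f(T) = -1*9 = -9)
x(E) = E**2
1/(x(o(-2, 2)) + M(f(16), (-144 + 153)/(-13 - 96))) = 1/((-3*2)**2 - 3) = 1/((-6)**2 - 3) = 1/(36 - 3) = 1/33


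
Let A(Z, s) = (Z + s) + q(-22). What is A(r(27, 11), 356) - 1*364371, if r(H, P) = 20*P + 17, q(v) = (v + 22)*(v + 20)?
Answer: -363778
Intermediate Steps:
q(v) = (20 + v)*(22 + v) (q(v) = (22 + v)*(20 + v) = (20 + v)*(22 + v))
r(H, P) = 17 + 20*P
A(Z, s) = Z + s (A(Z, s) = (Z + s) + (440 + (-22)² + 42*(-22)) = (Z + s) + (440 + 484 - 924) = (Z + s) + 0 = Z + s)
A(r(27, 11), 356) - 1*364371 = ((17 + 20*11) + 356) - 1*364371 = ((17 + 220) + 356) - 364371 = (237 + 356) - 364371 = 593 - 364371 = -363778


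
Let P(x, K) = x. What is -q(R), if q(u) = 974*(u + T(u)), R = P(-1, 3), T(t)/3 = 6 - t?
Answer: -19480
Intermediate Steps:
T(t) = 18 - 3*t (T(t) = 3*(6 - t) = 18 - 3*t)
R = -1
q(u) = 17532 - 1948*u (q(u) = 974*(u + (18 - 3*u)) = 974*(18 - 2*u) = 17532 - 1948*u)
-q(R) = -(17532 - 1948*(-1)) = -(17532 + 1948) = -1*19480 = -19480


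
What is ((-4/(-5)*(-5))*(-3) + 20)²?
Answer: 1024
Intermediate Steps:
((-4/(-5)*(-5))*(-3) + 20)² = ((-4*(-⅕)*(-5))*(-3) + 20)² = (((⅘)*(-5))*(-3) + 20)² = (-4*(-3) + 20)² = (12 + 20)² = 32² = 1024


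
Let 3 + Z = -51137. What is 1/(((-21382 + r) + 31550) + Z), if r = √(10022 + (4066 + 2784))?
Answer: -10243/419671978 - √4218/839343956 ≈ -2.4485e-5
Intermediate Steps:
Z = -51140 (Z = -3 - 51137 = -51140)
r = 2*√4218 (r = √(10022 + 6850) = √16872 = 2*√4218 ≈ 129.89)
1/(((-21382 + r) + 31550) + Z) = 1/(((-21382 + 2*√4218) + 31550) - 51140) = 1/((10168 + 2*√4218) - 51140) = 1/(-40972 + 2*√4218)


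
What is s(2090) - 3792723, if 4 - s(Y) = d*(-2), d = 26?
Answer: -3792667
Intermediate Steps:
s(Y) = 56 (s(Y) = 4 - 26*(-2) = 4 - 1*(-52) = 4 + 52 = 56)
s(2090) - 3792723 = 56 - 3792723 = -3792667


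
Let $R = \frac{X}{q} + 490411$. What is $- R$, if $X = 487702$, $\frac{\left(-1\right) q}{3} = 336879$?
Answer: $- \frac{495627014105}{1010637} \approx -4.9041 \cdot 10^{5}$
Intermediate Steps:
$q = -1010637$ ($q = \left(-3\right) 336879 = -1010637$)
$R = \frac{495627014105}{1010637}$ ($R = \frac{487702}{-1010637} + 490411 = 487702 \left(- \frac{1}{1010637}\right) + 490411 = - \frac{487702}{1010637} + 490411 = \frac{495627014105}{1010637} \approx 4.9041 \cdot 10^{5}$)
$- R = \left(-1\right) \frac{495627014105}{1010637} = - \frac{495627014105}{1010637}$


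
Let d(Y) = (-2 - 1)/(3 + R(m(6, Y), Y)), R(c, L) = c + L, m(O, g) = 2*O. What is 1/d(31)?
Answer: -46/3 ≈ -15.333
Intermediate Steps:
R(c, L) = L + c
d(Y) = -3/(15 + Y) (d(Y) = (-2 - 1)/(3 + (Y + 2*6)) = -3/(3 + (Y + 12)) = -3/(3 + (12 + Y)) = -3/(15 + Y))
1/d(31) = 1/(-3/(15 + 31)) = 1/(-3/46) = -46/3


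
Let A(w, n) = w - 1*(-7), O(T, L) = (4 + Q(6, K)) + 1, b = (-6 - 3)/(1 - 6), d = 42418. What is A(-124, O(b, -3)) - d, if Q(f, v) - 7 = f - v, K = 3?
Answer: -42535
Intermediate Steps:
Q(f, v) = 7 + f - v (Q(f, v) = 7 + (f - v) = 7 + f - v)
b = 9/5 (b = -9/(-5) = -9*(-1/5) = 9/5 ≈ 1.8000)
O(T, L) = 15 (O(T, L) = (4 + (7 + 6 - 1*3)) + 1 = (4 + (7 + 6 - 3)) + 1 = (4 + 10) + 1 = 14 + 1 = 15)
A(w, n) = 7 + w (A(w, n) = w + 7 = 7 + w)
A(-124, O(b, -3)) - d = (7 - 124) - 1*42418 = -117 - 42418 = -42535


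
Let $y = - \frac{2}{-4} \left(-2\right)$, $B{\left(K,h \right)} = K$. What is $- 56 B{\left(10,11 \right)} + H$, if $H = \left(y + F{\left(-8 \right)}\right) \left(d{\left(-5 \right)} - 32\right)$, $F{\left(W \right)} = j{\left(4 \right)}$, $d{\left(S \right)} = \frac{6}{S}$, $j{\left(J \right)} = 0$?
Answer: $- \frac{2634}{5} \approx -526.8$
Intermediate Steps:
$F{\left(W \right)} = 0$
$y = -1$ ($y = \left(-2\right) \left(- \frac{1}{4}\right) \left(-2\right) = \frac{1}{2} \left(-2\right) = -1$)
$H = \frac{166}{5}$ ($H = \left(-1 + 0\right) \left(\frac{6}{-5} - 32\right) = - (6 \left(- \frac{1}{5}\right) - 32) = - (- \frac{6}{5} - 32) = \left(-1\right) \left(- \frac{166}{5}\right) = \frac{166}{5} \approx 33.2$)
$- 56 B{\left(10,11 \right)} + H = \left(-56\right) 10 + \frac{166}{5} = -560 + \frac{166}{5} = - \frac{2634}{5}$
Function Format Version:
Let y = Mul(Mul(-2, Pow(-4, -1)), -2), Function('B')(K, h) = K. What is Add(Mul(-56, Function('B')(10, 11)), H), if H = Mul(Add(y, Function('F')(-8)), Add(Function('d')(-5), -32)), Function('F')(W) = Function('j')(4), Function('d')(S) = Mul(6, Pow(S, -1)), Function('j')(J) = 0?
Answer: Rational(-2634, 5) ≈ -526.80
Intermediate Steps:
Function('F')(W) = 0
y = -1 (y = Mul(Mul(-2, Rational(-1, 4)), -2) = Mul(Rational(1, 2), -2) = -1)
H = Rational(166, 5) (H = Mul(Add(-1, 0), Add(Mul(6, Pow(-5, -1)), -32)) = Mul(-1, Add(Mul(6, Rational(-1, 5)), -32)) = Mul(-1, Add(Rational(-6, 5), -32)) = Mul(-1, Rational(-166, 5)) = Rational(166, 5) ≈ 33.200)
Add(Mul(-56, Function('B')(10, 11)), H) = Add(Mul(-56, 10), Rational(166, 5)) = Add(-560, Rational(166, 5)) = Rational(-2634, 5)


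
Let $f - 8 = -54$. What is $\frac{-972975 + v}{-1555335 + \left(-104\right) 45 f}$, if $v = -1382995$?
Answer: $\frac{471194}{268011} \approx 1.7581$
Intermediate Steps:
$f = -46$ ($f = 8 - 54 = -46$)
$\frac{-972975 + v}{-1555335 + \left(-104\right) 45 f} = \frac{-972975 - 1382995}{-1555335 + \left(-104\right) 45 \left(-46\right)} = - \frac{2355970}{-1555335 - -215280} = - \frac{2355970}{-1555335 + 215280} = - \frac{2355970}{-1340055} = \left(-2355970\right) \left(- \frac{1}{1340055}\right) = \frac{471194}{268011}$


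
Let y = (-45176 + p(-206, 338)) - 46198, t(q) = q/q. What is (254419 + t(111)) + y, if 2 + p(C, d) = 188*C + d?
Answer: 124654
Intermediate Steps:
t(q) = 1
p(C, d) = -2 + d + 188*C (p(C, d) = -2 + (188*C + d) = -2 + (d + 188*C) = -2 + d + 188*C)
y = -129766 (y = (-45176 + (-2 + 338 + 188*(-206))) - 46198 = (-45176 + (-2 + 338 - 38728)) - 46198 = (-45176 - 38392) - 46198 = -83568 - 46198 = -129766)
(254419 + t(111)) + y = (254419 + 1) - 129766 = 254420 - 129766 = 124654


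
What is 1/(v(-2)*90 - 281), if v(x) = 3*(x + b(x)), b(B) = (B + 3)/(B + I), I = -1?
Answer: -1/911 ≈ -0.0010977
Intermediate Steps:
b(B) = (3 + B)/(-1 + B) (b(B) = (B + 3)/(B - 1) = (3 + B)/(-1 + B))
v(x) = 3*x + 3*(3 + x)/(-1 + x) (v(x) = 3*(x + (3 + x)/(-1 + x)) = 3*x + 3*(3 + x)/(-1 + x))
1/(v(-2)*90 - 281) = 1/((3*(3 + (-2)²)/(-1 - 2))*90 - 281) = 1/((3*(3 + 4)/(-3))*90 - 281) = 1/((3*(-⅓)*7)*90 - 281) = 1/(-7*90 - 281) = 1/(-630 - 281) = 1/(-911) = -1/911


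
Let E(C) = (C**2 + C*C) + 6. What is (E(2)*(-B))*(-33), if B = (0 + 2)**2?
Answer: 1848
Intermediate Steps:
E(C) = 6 + 2*C**2 (E(C) = (C**2 + C**2) + 6 = 2*C**2 + 6 = 6 + 2*C**2)
B = 4 (B = 2**2 = 4)
(E(2)*(-B))*(-33) = ((6 + 2*2**2)*(-1*4))*(-33) = ((6 + 2*4)*(-4))*(-33) = ((6 + 8)*(-4))*(-33) = (14*(-4))*(-33) = -56*(-33) = 1848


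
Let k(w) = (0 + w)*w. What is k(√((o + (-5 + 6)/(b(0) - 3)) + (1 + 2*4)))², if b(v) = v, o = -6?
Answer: 64/9 ≈ 7.1111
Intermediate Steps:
k(w) = w² (k(w) = w*w = w²)
k(√((o + (-5 + 6)/(b(0) - 3)) + (1 + 2*4)))² = ((√((-6 + (-5 + 6)/(0 - 3)) + (1 + 2*4)))²)² = ((√((-6 + 1/(-3)) + (1 + 8)))²)² = ((√((-6 + 1*(-⅓)) + 9))²)² = ((√((-6 - ⅓) + 9))²)² = ((√(-19/3 + 9))²)² = ((√(8/3))²)² = ((2*√6/3)²)² = (8/3)² = 64/9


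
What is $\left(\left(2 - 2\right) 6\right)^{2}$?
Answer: $0$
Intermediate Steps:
$\left(\left(2 - 2\right) 6\right)^{2} = \left(0 \cdot 6\right)^{2} = 0^{2} = 0$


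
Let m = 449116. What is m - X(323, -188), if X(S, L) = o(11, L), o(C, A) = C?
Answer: 449105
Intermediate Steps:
X(S, L) = 11
m - X(323, -188) = 449116 - 1*11 = 449116 - 11 = 449105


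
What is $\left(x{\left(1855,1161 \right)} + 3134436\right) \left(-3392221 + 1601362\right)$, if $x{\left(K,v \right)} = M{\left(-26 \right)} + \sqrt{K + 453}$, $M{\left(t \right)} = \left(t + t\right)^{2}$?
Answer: $-5618175403260 - 3581718 \sqrt{577} \approx -5.6183 \cdot 10^{12}$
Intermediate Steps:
$M{\left(t \right)} = 4 t^{2}$ ($M{\left(t \right)} = \left(2 t\right)^{2} = 4 t^{2}$)
$x{\left(K,v \right)} = 2704 + \sqrt{453 + K}$ ($x{\left(K,v \right)} = 4 \left(-26\right)^{2} + \sqrt{K + 453} = 4 \cdot 676 + \sqrt{453 + K} = 2704 + \sqrt{453 + K}$)
$\left(x{\left(1855,1161 \right)} + 3134436\right) \left(-3392221 + 1601362\right) = \left(\left(2704 + \sqrt{453 + 1855}\right) + 3134436\right) \left(-3392221 + 1601362\right) = \left(\left(2704 + \sqrt{2308}\right) + 3134436\right) \left(-1790859\right) = \left(\left(2704 + 2 \sqrt{577}\right) + 3134436\right) \left(-1790859\right) = \left(3137140 + 2 \sqrt{577}\right) \left(-1790859\right) = -5618175403260 - 3581718 \sqrt{577}$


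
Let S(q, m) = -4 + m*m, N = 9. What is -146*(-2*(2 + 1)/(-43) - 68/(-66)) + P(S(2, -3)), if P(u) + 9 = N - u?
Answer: -249455/1419 ≈ -175.80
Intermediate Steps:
S(q, m) = -4 + m²
P(u) = -u (P(u) = -9 + (9 - u) = -u)
-146*(-2*(2 + 1)/(-43) - 68/(-66)) + P(S(2, -3)) = -146*(-2*(2 + 1)/(-43) - 68/(-66)) - (-4 + (-3)²) = -146*(-2*3*(-1/43) - 68*(-1/66)) - (-4 + 9) = -146*(-6*(-1/43) + 34/33) - 1*5 = -146*(6/43 + 34/33) - 5 = -146*1660/1419 - 5 = -242360/1419 - 5 = -249455/1419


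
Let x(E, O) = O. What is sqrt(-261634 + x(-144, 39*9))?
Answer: I*sqrt(261283) ≈ 511.16*I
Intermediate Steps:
sqrt(-261634 + x(-144, 39*9)) = sqrt(-261634 + 39*9) = sqrt(-261634 + 351) = sqrt(-261283) = I*sqrt(261283)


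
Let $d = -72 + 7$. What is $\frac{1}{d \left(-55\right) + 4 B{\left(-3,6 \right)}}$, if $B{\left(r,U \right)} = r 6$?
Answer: $\frac{1}{3503} \approx 0.00028547$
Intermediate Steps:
$B{\left(r,U \right)} = 6 r$
$d = -65$
$\frac{1}{d \left(-55\right) + 4 B{\left(-3,6 \right)}} = \frac{1}{\left(-65\right) \left(-55\right) + 4 \cdot 6 \left(-3\right)} = \frac{1}{3575 + 4 \left(-18\right)} = \frac{1}{3575 - 72} = \frac{1}{3503}$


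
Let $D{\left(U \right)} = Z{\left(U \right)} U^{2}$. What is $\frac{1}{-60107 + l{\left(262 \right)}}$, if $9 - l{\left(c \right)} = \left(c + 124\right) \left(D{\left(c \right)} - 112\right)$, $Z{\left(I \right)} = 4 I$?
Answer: $- \frac{1}{27768436898} \approx -3.6012 \cdot 10^{-11}$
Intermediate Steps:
$D{\left(U \right)} = 4 U^{3}$ ($D{\left(U \right)} = 4 U U^{2} = 4 U^{3}$)
$l{\left(c \right)} = 9 - \left(-112 + 4 c^{3}\right) \left(124 + c\right)$ ($l{\left(c \right)} = 9 - \left(c + 124\right) \left(4 c^{3} - 112\right) = 9 - \left(124 + c\right) \left(-112 + 4 c^{3}\right) = 9 - \left(-112 + 4 c^{3}\right) \left(124 + c\right)$)
$\frac{1}{-60107 + l{\left(262 \right)}} = \frac{1}{-60107 + \left(13897 - 496 \cdot 262^{3} - 4 \cdot 262^{4} + 112 \cdot 262\right)} = \frac{1}{-60107 + \left(13897 - 8920425088 - 18847994944 + 29344\right)} = \frac{1}{-60107 - 27768376791} = \frac{1}{-27768436898} = - \frac{1}{27768436898}$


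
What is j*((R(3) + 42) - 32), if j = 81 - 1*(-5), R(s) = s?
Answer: 1118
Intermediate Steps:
j = 86 (j = 81 + 5 = 86)
j*((R(3) + 42) - 32) = 86*((3 + 42) - 32) = 86*(45 - 32) = 86*13 = 1118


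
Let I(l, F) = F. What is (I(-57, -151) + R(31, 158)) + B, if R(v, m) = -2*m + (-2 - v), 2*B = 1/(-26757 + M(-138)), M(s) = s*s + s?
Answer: -7851001/15702 ≈ -500.00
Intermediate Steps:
M(s) = s + s² (M(s) = s² + s = s + s²)
B = -1/15702 (B = 1/(2*(-26757 - 138*(1 - 138))) = 1/(2*(-26757 - 138*(-137))) = 1/(2*(-26757 + 18906)) = (½)/(-7851) = (½)*(-1/7851) = -1/15702 ≈ -6.3686e-5)
R(v, m) = -2 - v - 2*m
(I(-57, -151) + R(31, 158)) + B = (-151 + (-2 - 1*31 - 2*158)) - 1/15702 = (-151 + (-2 - 31 - 316)) - 1/15702 = (-151 - 349) - 1/15702 = -500 - 1/15702 = -7851001/15702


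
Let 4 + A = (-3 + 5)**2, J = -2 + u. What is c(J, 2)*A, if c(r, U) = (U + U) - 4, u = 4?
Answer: 0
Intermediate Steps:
J = 2 (J = -2 + 4 = 2)
c(r, U) = -4 + 2*U (c(r, U) = 2*U - 4 = -4 + 2*U)
A = 0 (A = -4 + (-3 + 5)**2 = -4 + 2**2 = -4 + 4 = 0)
c(J, 2)*A = (-4 + 2*2)*0 = (-4 + 4)*0 = 0*0 = 0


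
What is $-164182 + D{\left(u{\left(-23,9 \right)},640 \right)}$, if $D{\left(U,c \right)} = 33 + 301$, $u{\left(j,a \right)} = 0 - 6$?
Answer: $-163848$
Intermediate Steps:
$u{\left(j,a \right)} = -6$ ($u{\left(j,a \right)} = 0 - 6 = -6$)
$D{\left(U,c \right)} = 334$
$-164182 + D{\left(u{\left(-23,9 \right)},640 \right)} = -164182 + 334 = -163848$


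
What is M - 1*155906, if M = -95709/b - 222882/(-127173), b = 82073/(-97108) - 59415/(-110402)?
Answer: 10872286882936562676/69761841269333 ≈ 1.5585e+5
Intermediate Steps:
b = -1645675763/5360458708 (b = 82073*(-1/97108) - 59415*(-1/110402) = -82073/97108 + 59415/110402 = -1645675763/5360458708 ≈ -0.30700)
M = 21748576507873193374/69761841269333 (M = -95709/(-1645675763/5360458708) - 222882/(-127173) = -95709*(-5360458708/1645675763) - 222882*(-1/127173) = 513044142483972/1645675763 + 74294/42391 = 21748576507873193374/69761841269333 ≈ 3.1175e+5)
M - 1*155906 = 21748576507873193374/69761841269333 - 1*155906 = 21748576507873193374/69761841269333 - 155906 = 10872286882936562676/69761841269333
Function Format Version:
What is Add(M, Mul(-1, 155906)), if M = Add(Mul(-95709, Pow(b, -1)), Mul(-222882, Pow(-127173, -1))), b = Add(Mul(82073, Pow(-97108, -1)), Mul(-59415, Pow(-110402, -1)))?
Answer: Rational(10872286882936562676, 69761841269333) ≈ 1.5585e+5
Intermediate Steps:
b = Rational(-1645675763, 5360458708) (b = Add(Mul(82073, Rational(-1, 97108)), Mul(-59415, Rational(-1, 110402))) = Add(Rational(-82073, 97108), Rational(59415, 110402)) = Rational(-1645675763, 5360458708) ≈ -0.30700)
M = Rational(21748576507873193374, 69761841269333) (M = Add(Mul(-95709, Pow(Rational(-1645675763, 5360458708), -1)), Mul(-222882, Pow(-127173, -1))) = Add(Mul(-95709, Rational(-5360458708, 1645675763)), Mul(-222882, Rational(-1, 127173))) = Add(Rational(513044142483972, 1645675763), Rational(74294, 42391)) = Rational(21748576507873193374, 69761841269333) ≈ 3.1175e+5)
Add(M, Mul(-1, 155906)) = Add(Rational(21748576507873193374, 69761841269333), Mul(-1, 155906)) = Add(Rational(21748576507873193374, 69761841269333), -155906) = Rational(10872286882936562676, 69761841269333)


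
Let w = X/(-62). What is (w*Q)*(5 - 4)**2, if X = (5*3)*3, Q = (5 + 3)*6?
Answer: -1080/31 ≈ -34.839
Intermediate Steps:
Q = 48 (Q = 8*6 = 48)
X = 45 (X = 15*3 = 45)
w = -45/62 (w = 45/(-62) = 45*(-1/62) = -45/62 ≈ -0.72581)
(w*Q)*(5 - 4)**2 = (-45/62*48)*(5 - 4)**2 = -1080/31*1**2 = -1080/31*1 = -1080/31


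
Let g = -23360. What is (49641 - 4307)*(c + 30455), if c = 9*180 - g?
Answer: 2513090290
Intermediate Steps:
c = 24980 (c = 9*180 - 1*(-23360) = 1620 + 23360 = 24980)
(49641 - 4307)*(c + 30455) = (49641 - 4307)*(24980 + 30455) = 45334*55435 = 2513090290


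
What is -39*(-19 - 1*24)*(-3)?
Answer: -5031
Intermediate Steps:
-39*(-19 - 1*24)*(-3) = -39*(-19 - 24)*(-3) = -39*(-43)*(-3) = 1677*(-3) = -5031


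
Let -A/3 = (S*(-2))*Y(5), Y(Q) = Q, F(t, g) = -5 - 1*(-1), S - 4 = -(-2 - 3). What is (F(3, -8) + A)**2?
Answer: 70756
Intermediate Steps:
S = 9 (S = 4 - (-2 - 3) = 4 - 1*(-5) = 4 + 5 = 9)
F(t, g) = -4 (F(t, g) = -5 + 1 = -4)
A = 270 (A = -3*9*(-2)*5 = -(-54)*5 = -3*(-90) = 270)
(F(3, -8) + A)**2 = (-4 + 270)**2 = 266**2 = 70756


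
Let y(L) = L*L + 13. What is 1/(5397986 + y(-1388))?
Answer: 1/7324543 ≈ 1.3653e-7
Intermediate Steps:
y(L) = 13 + L² (y(L) = L² + 13 = 13 + L²)
1/(5397986 + y(-1388)) = 1/(5397986 + (13 + (-1388)²)) = 1/(5397986 + (13 + 1926544)) = 1/(5397986 + 1926557) = 1/7324543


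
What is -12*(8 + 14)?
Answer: -264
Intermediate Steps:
-12*(8 + 14) = -12*22 = -264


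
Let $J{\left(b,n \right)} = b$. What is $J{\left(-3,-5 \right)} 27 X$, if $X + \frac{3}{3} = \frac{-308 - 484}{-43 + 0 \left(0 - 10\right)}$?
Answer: $- \frac{60669}{43} \approx -1410.9$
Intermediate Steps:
$X = \frac{749}{43}$ ($X = -1 + \frac{-308 - 484}{-43 + 0 \left(0 - 10\right)} = -1 - \frac{792}{-43 + 0 \left(-10\right)} = -1 - \frac{792}{-43 + 0} = -1 - \frac{792}{-43} = -1 - - \frac{792}{43} = -1 + \frac{792}{43} = \frac{749}{43} \approx 17.419$)
$J{\left(-3,-5 \right)} 27 X = \left(-3\right) 27 \cdot \frac{749}{43} = \left(-81\right) \frac{749}{43} = - \frac{60669}{43}$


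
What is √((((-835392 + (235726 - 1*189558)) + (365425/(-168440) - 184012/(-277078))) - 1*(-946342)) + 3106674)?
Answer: √17772840187389333764928706/2333550916 ≈ 1806.6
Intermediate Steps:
√((((-835392 + (235726 - 1*189558)) + (365425/(-168440) - 184012/(-277078))) - 1*(-946342)) + 3106674) = √((((-835392 + (235726 - 189558)) + (365425*(-1/168440) - 184012*(-1/277078))) + 946342) + 3106674) = √((((-835392 + 46168) + (-73085/33688 + 92006/138539)) + 946342) + 3106674) = √(((-789224 - 7025624687/4667101832) + 946342) + 3106674) = √((-3683395801883055/4667101832 + 946342) + 3106674) = √(733278680015489/4667101832 + 3106674) = √(15232442596842257/4667101832) = √17772840187389333764928706/2333550916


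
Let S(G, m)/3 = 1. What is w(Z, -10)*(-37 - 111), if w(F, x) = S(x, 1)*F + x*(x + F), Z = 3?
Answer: -11692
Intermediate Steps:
S(G, m) = 3 (S(G, m) = 3*1 = 3)
w(F, x) = 3*F + x*(F + x) (w(F, x) = 3*F + x*(x + F) = 3*F + x*(F + x))
w(Z, -10)*(-37 - 111) = ((-10)² + 3*3 + 3*(-10))*(-37 - 111) = (100 + 9 - 30)*(-148) = 79*(-148) = -11692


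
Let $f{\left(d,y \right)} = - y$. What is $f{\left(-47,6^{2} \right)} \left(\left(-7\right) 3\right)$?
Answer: $756$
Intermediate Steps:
$f{\left(-47,6^{2} \right)} \left(\left(-7\right) 3\right) = - 6^{2} \left(\left(-7\right) 3\right) = \left(-1\right) 36 \left(-21\right) = \left(-36\right) \left(-21\right) = 756$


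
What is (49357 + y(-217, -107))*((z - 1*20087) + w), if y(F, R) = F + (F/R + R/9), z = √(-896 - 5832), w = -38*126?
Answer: -1176894059500/963 + 2744114792*I*√2/963 ≈ -1.2221e+9 + 4.0299e+6*I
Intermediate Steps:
w = -4788
z = 58*I*√2 (z = √(-6728) = 58*I*√2 ≈ 82.024*I)
y(F, R) = F + R/9 + F/R (y(F, R) = F + (F/R + R*(⅑)) = F + (F/R + R/9) = F + (R/9 + F/R) = F + R/9 + F/R)
(49357 + y(-217, -107))*((z - 1*20087) + w) = (49357 + (-217 + (⅑)*(-107) - 217/(-107)))*((58*I*√2 - 1*20087) - 4788) = (49357 + (-217 - 107/9 - 217*(-1/107)))*((58*I*√2 - 20087) - 4788) = (49357 + (-217 - 107/9 + 217/107))*((-20087 + 58*I*√2) - 4788) = (49357 - 218467/963)*(-24875 + 58*I*√2) = 47312324*(-24875 + 58*I*√2)/963 = -1176894059500/963 + 2744114792*I*√2/963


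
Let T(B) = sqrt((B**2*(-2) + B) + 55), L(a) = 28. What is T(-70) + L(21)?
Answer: 28 + I*sqrt(9815) ≈ 28.0 + 99.071*I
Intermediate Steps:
T(B) = sqrt(55 + B - 2*B**2) (T(B) = sqrt((-2*B**2 + B) + 55) = sqrt((B - 2*B**2) + 55) = sqrt(55 + B - 2*B**2))
T(-70) + L(21) = sqrt(55 - 70 - 2*(-70)**2) + 28 = sqrt(55 - 70 - 2*4900) + 28 = sqrt(55 - 70 - 9800) + 28 = sqrt(-9815) + 28 = I*sqrt(9815) + 28 = 28 + I*sqrt(9815)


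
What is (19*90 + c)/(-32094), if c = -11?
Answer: -1699/32094 ≈ -0.052938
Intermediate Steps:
(19*90 + c)/(-32094) = (19*90 - 11)/(-32094) = (1710 - 11)*(-1/32094) = 1699*(-1/32094) = -1699/32094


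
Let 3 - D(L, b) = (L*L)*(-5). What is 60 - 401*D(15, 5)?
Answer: -452268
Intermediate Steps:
D(L, b) = 3 + 5*L² (D(L, b) = 3 - L*L*(-5) = 3 - L²*(-5) = 3 - (-5)*L² = 3 + 5*L²)
60 - 401*D(15, 5) = 60 - 401*(3 + 5*15²) = 60 - 401*(3 + 5*225) = 60 - 401*(3 + 1125) = 60 - 401*1128 = 60 - 452328 = -452268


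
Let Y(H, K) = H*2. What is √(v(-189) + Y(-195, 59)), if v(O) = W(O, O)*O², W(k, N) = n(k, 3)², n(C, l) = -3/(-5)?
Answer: √311739/5 ≈ 111.67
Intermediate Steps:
n(C, l) = ⅗ (n(C, l) = -3*(-⅕) = ⅗)
Y(H, K) = 2*H
W(k, N) = 9/25 (W(k, N) = (⅗)² = 9/25)
v(O) = 9*O²/25
√(v(-189) + Y(-195, 59)) = √((9/25)*(-189)² + 2*(-195)) = √((9/25)*35721 - 390) = √(321489/25 - 390) = √(311739/25) = √311739/5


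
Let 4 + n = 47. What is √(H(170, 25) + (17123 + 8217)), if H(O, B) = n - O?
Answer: √25213 ≈ 158.79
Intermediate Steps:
n = 43 (n = -4 + 47 = 43)
H(O, B) = 43 - O
√(H(170, 25) + (17123 + 8217)) = √((43 - 1*170) + (17123 + 8217)) = √((43 - 170) + 25340) = √(-127 + 25340) = √25213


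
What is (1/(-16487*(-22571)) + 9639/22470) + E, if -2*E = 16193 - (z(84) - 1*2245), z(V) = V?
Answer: -3653899911224617/398177042390 ≈ -9176.6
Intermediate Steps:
E = -9177 (E = -(16193 - (84 - 1*2245))/2 = -(16193 - (84 - 2245))/2 = -(16193 - 1*(-2161))/2 = -(16193 + 2161)/2 = -½*18354 = -9177)
(1/(-16487*(-22571)) + 9639/22470) + E = (1/(-16487*(-22571)) + 9639/22470) - 9177 = (-1/16487*(-1/22571) + 9639*(1/22470)) - 9177 = (1/372128077 + 459/1070) - 9177 = 170806788413/398177042390 - 9177 = -3653899911224617/398177042390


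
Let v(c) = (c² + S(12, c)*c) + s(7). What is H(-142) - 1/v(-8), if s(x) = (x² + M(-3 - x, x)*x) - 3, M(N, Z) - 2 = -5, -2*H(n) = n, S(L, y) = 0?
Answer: 6318/89 ≈ 70.989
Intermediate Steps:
H(n) = -n/2
M(N, Z) = -3 (M(N, Z) = 2 - 5 = -3)
s(x) = -3 + x² - 3*x (s(x) = (x² - 3*x) - 3 = -3 + x² - 3*x)
v(c) = 25 + c² (v(c) = (c² + 0*c) + (-3 + 7² - 3*7) = (c² + 0) + (-3 + 49 - 21) = c² + 25 = 25 + c²)
H(-142) - 1/v(-8) = -½*(-142) - 1/(25 + (-8)²) = 71 - 1/(25 + 64) = 71 - 1/89 = 6318/89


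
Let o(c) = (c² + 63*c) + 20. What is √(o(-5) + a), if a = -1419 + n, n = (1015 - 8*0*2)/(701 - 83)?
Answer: I*√644442366/618 ≈ 41.077*I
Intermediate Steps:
n = 1015/618 (n = (1015 + 0*2)/618 = (1015 + 0)*(1/618) = 1015*(1/618) = 1015/618 ≈ 1.6424)
o(c) = 20 + c² + 63*c
a = -875927/618 (a = -1419 + 1015/618 = -875927/618 ≈ -1417.4)
√(o(-5) + a) = √((20 + (-5)² + 63*(-5)) - 875927/618) = √((20 + 25 - 315) - 875927/618) = √(-270 - 875927/618) = √(-1042787/618) = I*√644442366/618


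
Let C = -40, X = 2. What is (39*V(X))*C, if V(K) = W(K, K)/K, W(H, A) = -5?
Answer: 3900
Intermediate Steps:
V(K) = -5/K
(39*V(X))*C = (39*(-5/2))*(-40) = -195/2*(-40) = 3900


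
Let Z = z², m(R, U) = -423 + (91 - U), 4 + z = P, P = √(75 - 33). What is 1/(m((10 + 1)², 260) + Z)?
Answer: -89/47078 + 2*√42/70617 ≈ -0.0017069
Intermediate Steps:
P = √42 ≈ 6.4807
z = -4 + √42 ≈ 2.4807
m(R, U) = -332 - U
Z = (-4 + √42)² ≈ 6.1541
1/(m((10 + 1)², 260) + Z) = 1/((-332 - 1*260) + (4 - √42)²) = 1/((-332 - 260) + (4 - √42)²) = 1/(-592 + (4 - √42)²)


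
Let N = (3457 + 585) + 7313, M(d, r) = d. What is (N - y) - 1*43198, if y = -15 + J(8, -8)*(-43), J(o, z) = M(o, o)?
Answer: -31484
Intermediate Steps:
J(o, z) = o
y = -359 (y = -15 + 8*(-43) = -15 - 344 = -359)
N = 11355 (N = 4042 + 7313 = 11355)
(N - y) - 1*43198 = (11355 - 1*(-359)) - 1*43198 = (11355 + 359) - 43198 = 11714 - 43198 = -31484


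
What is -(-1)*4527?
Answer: 4527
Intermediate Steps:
-(-1)*4527 = -1*(-4527) = 4527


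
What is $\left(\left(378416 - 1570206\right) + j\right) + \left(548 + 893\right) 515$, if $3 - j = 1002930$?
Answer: $-1452602$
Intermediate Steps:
$j = -1002927$ ($j = 3 - 1002930 = -1002927$)
$\left(\left(378416 - 1570206\right) + j\right) + \left(548 + 893\right) 515 = \left(\left(378416 - 1570206\right) - 1002927\right) + \left(548 + 893\right) 515 = \left(-1191790 - 1002927\right) + 1441 \cdot 515 = -2194717 + 742115 = -1452602$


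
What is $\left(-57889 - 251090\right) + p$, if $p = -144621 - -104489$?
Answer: $-349111$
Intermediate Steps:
$p = -40132$ ($p = -144621 + 104489 = -40132$)
$\left(-57889 - 251090\right) + p = \left(-57889 - 251090\right) - 40132 = -308979 - 40132 = -349111$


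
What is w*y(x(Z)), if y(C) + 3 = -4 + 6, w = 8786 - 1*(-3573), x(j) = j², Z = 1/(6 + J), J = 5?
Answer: -12359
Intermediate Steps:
Z = 1/11 (Z = 1/(6 + 5) = 1/11 ≈ 0.090909)
w = 12359 (w = 8786 + 3573 = 12359)
y(C) = -1 (y(C) = -3 + (-4 + 6) = -3 + 2 = -1)
w*y(x(Z)) = 12359*(-1) = -12359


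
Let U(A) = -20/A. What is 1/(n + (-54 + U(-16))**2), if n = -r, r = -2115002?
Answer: 16/33884553 ≈ 4.7219e-7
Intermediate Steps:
n = 2115002 (n = -1*(-2115002) = 2115002)
1/(n + (-54 + U(-16))**2) = 1/(2115002 + (-54 - 20/(-16))**2) = 1/(2115002 + (-54 - 20*(-1/16))**2) = 1/(2115002 + (-54 + 5/4)**2) = 1/(2115002 + (-211/4)**2) = 1/(2115002 + 44521/16) = 1/(33884553/16) = 16/33884553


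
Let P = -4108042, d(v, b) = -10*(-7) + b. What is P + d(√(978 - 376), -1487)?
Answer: -4109459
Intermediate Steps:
d(v, b) = 70 + b
P + d(√(978 - 376), -1487) = -4108042 + (70 - 1487) = -4108042 - 1417 = -4109459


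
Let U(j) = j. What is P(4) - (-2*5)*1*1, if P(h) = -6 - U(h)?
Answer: 0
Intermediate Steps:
P(h) = -6 - h
P(4) - (-2*5)*1*1 = (-6 - 1*4) - (-2*5)*1*1 = (-6 - 4) - (-10) = -10 - 1*(-10) = -10 + 10 = 0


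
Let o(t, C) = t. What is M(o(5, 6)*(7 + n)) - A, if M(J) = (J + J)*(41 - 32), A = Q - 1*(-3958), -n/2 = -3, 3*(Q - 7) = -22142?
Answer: 13757/3 ≈ 4585.7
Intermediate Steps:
Q = -22121/3 (Q = 7 + (⅓)*(-22142) = 7 - 22142/3 = -22121/3 ≈ -7373.7)
n = 6 (n = -2*(-3) = 6)
A = -10247/3 (A = -22121/3 - 1*(-3958) = -22121/3 + 3958 = -10247/3 ≈ -3415.7)
M(J) = 18*J (M(J) = (2*J)*9 = 18*J)
M(o(5, 6)*(7 + n)) - A = 18*(5*(7 + 6)) - 1*(-10247/3) = 18*(5*13) + 10247/3 = 18*65 + 10247/3 = 1170 + 10247/3 = 13757/3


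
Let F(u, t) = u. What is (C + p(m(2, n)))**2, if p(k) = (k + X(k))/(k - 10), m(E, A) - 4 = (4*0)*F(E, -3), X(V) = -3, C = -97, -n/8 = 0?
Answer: 339889/36 ≈ 9441.4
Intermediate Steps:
n = 0 (n = -8*0 = 0)
m(E, A) = 4 (m(E, A) = 4 + (4*0)*E = 4 + 0*E = 4 + 0 = 4)
p(k) = (-3 + k)/(-10 + k) (p(k) = (k - 3)/(k - 10) = (-3 + k)/(-10 + k))
(C + p(m(2, n)))**2 = (-97 + (-3 + 4)/(-10 + 4))**2 = (-97 + 1/(-6))**2 = (-97 - 1/6*1)**2 = (-97 - 1/6)**2 = (-583/6)**2 = 339889/36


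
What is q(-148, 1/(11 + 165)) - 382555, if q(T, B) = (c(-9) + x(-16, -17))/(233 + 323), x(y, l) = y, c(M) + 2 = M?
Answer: -212700607/556 ≈ -3.8256e+5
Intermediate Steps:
c(M) = -2 + M
q(T, B) = -27/556 (q(T, B) = ((-2 - 9) - 16)/(233 + 323) = (-11 - 16)/556 = -27*1/556 = -27/556)
q(-148, 1/(11 + 165)) - 382555 = -27/556 - 382555 = -212700607/556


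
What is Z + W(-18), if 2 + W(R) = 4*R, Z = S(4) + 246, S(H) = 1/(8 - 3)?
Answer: 861/5 ≈ 172.20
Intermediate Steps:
S(H) = ⅕ (S(H) = 1/5 = ⅕)
Z = 1231/5 (Z = ⅕ + 246 = 1231/5 ≈ 246.20)
W(R) = -2 + 4*R
Z + W(-18) = 1231/5 + (-2 + 4*(-18)) = 1231/5 + (-2 - 72) = 1231/5 - 74 = 861/5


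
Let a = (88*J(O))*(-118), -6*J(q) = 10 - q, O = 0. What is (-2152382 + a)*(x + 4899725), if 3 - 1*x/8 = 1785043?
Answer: 20028276996490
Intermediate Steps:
x = -14280320 (x = 24 - 8*1785043 = 24 - 14280344 = -14280320)
J(q) = -5/3 + q/6 (J(q) = -(10 - q)/6 = -5/3 + q/6)
a = 51920/3 (a = (88*(-5/3 + (1/6)*0))*(-118) = (88*(-5/3 + 0))*(-118) = (88*(-5/3))*(-118) = -440/3*(-118) = 51920/3 ≈ 17307.)
(-2152382 + a)*(x + 4899725) = (-2152382 + 51920/3)*(-14280320 + 4899725) = -6405226/3*(-9380595) = 20028276996490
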